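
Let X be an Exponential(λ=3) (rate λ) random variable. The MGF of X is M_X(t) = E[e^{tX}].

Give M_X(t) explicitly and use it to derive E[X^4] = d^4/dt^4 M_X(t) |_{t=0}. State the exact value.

M_X(t) = 3/(3 - t)
dM/dt = 3/(t^2 - 6*t + 9)
d^2M/dt^2 = -6/(t^3 - 9*t^2 + 27*t - 27)
d^3M/dt^3 = 18/(t^4 - 12*t^3 + 54*t^2 - 108*t + 81)
d^4M/dt^4 = -72/(t^5 - 15*t^4 + 90*t^3 - 270*t^2 + 405*t - 243)

E[X^4] = d^4M/dt^4 |_{t=0} = 8/27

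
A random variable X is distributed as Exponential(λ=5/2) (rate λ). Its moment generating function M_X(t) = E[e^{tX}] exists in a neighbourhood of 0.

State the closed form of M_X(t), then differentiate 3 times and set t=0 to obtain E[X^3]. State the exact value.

E[X^3] = D^3[M](0) = 48/125

M_X(t) = 5/(2*(5/2 - t))
D^3[M](t) = 240/(16*t^4 - 160*t^3 + 600*t^2 - 1000*t + 625)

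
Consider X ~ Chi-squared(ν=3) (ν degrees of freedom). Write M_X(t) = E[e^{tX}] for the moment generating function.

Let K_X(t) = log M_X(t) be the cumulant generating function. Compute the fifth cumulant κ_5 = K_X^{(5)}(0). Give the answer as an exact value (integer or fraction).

M_X(t) = (1 - 2*t)^(-3/2)
K_X(t) = log M_X(t) = -3*log(1 - 2*t)/2
dK/dt = -3/(2*t - 1)
d^2K/dt^2 = 6/(4*t^2 - 4*t + 1)
d^3K/dt^3 = -24/(8*t^3 - 12*t^2 + 6*t - 1)
d^4K/dt^4 = 144/(16*t^4 - 32*t^3 + 24*t^2 - 8*t + 1)
d^5K/dt^5 = -1152/(32*t^5 - 80*t^4 + 80*t^3 - 40*t^2 + 10*t - 1)

κ_5 = d^5K/dt^5 |_{t=0} = 1152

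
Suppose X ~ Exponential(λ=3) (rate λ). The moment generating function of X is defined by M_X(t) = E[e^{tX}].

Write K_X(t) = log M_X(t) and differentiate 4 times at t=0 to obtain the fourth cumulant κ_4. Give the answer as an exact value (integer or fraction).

κ_4 = D^4[K](0) = 2/27

M_X(t) = 3/(3 - t)
K_X(t) = log M_X(t) = -log(3 - t) + log(3)
D^4[K](t) = 6/(t^4 - 12*t^3 + 54*t^2 - 108*t + 81)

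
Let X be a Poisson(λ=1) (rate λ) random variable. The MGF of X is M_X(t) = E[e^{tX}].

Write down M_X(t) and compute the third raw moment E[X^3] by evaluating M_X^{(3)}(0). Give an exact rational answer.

M_X(t) = e^(e^(t) - 1)
dM/dt = e^(-1)*e^(t)*e^(e^(t))
d^2M/dt^2 = (e^(2*t)*e^(e^(t)) + e^(t)*e^(e^(t)))*e^(-1)
d^3M/dt^3 = (e^(3*t)*e^(e^(t)) + 3*e^(2*t)*e^(e^(t)) + e^(t)*e^(e^(t)))*e^(-1)

E[X^3] = d^3M/dt^3 |_{t=0} = 5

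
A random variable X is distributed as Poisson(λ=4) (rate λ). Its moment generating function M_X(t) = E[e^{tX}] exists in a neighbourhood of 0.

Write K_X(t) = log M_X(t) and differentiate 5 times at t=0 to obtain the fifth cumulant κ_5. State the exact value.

M_X(t) = e^(4*e^(t) - 4)
K_X(t) = log M_X(t) = 4*e^(t) - 4
D^5[K](t) = 4*e^(t)

κ_5 = D^5[K](0) = 4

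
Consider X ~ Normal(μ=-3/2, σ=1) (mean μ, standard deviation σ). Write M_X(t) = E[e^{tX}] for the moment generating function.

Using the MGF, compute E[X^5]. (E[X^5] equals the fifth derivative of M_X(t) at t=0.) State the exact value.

E[X^5] = D^5[M](0) = -2043/32

M_X(t) = e^(t^2/2 - 3*t/2)
D^5[M](t) = (32*t^5*e^(t^2/2) - 240*t^4*e^(t^2/2) + 1040*t^3*e^(t^2/2) - 2520*t^2*e^(t^2/2) + 3450*t*e^(t^2/2) - 2043*e^(t^2/2))*e^(-3*t/2)/32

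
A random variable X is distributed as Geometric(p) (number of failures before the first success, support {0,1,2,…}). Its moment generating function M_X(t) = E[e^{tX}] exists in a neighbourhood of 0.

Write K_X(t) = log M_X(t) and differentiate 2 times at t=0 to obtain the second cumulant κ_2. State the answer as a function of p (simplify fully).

κ_2 = K′′(0) = (1 - p)/p^2

M_X(t) = p/(-(1 - p)*e^(t) + 1)
K_X(t) = log M_X(t) = log(p) - log(-(1 - p)*e^(t) + 1)
K′(t) = (-p*e^(t) + e^(t))/(p*e^(t) - e^(t) + 1)
K′′(t) = (-p*e^(t) + e^(t))/(p^2*e^(2*t) - 2*p*e^(2*t) + 2*p*e^(t) + e^(2*t) - 2*e^(t) + 1)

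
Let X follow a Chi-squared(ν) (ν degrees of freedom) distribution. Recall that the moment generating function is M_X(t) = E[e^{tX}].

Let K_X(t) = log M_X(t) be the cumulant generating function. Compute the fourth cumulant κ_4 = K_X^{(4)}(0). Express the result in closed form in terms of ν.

M_X(t) = (1 - 2*t)^(-ν/2)
K_X(t) = log M_X(t) = -ν*log(1 - 2*t)/2
D^4[K](t) = 48*ν/(16*t^4 - 32*t^3 + 24*t^2 - 8*t + 1)

κ_4 = D^4[K](0) = 48*ν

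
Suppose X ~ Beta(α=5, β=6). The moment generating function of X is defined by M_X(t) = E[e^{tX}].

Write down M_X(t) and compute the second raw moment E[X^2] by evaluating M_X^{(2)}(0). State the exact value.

M_X(t) = ₁F₁(5; 11; t)
M^(2)(t) = 5*₁F₁(7; 13; t)/22

E[X^2] = M^(2)(0) = 5/22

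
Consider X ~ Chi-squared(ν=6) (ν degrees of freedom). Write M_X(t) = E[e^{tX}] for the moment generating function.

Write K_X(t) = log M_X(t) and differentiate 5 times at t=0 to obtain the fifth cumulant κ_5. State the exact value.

M_X(t) = (1 - 2*t)^(-3)
K_X(t) = log M_X(t) = -3*log(1 - 2*t)
K^(5)(t) = -2304/(32*t^5 - 80*t^4 + 80*t^3 - 40*t^2 + 10*t - 1)

κ_5 = K^(5)(0) = 2304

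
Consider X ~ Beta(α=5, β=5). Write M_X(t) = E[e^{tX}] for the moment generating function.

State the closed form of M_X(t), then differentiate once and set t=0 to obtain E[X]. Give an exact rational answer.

M_X(t) = ₁F₁(5; 10; t)
M^(1)(t) = ₁F₁(6; 11; t)/2

E[X] = M^(1)(0) = 1/2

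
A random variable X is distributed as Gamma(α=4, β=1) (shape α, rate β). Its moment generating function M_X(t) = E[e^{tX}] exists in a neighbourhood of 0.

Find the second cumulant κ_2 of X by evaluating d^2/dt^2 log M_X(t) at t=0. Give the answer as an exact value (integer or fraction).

M_X(t) = (1 - t)^(-4)
K_X(t) = log M_X(t) = -4*log(1 - t)
K^(2)(t) = 4/(t^2 - 2*t + 1)

κ_2 = K^(2)(0) = 4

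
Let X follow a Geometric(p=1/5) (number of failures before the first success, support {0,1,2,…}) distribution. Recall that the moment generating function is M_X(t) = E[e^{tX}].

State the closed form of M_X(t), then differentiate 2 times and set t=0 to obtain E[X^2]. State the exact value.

E[X^2] = d^2M/dt^2 |_{t=0} = 36

M_X(t) = 1/(5*(1 - 4*e^(t)/5))
dM/dt = 4*e^(t)/(16*e^(2*t) - 40*e^(t) + 25)
d^2M/dt^2 = (-16*e^(2*t) - 20*e^(t))/(64*e^(3*t) - 240*e^(2*t) + 300*e^(t) - 125)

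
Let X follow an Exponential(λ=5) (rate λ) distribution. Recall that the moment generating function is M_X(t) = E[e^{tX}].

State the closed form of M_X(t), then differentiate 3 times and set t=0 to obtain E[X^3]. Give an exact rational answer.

E[X^3] = D^3[M](0) = 6/125

M_X(t) = 5/(5 - t)
D^3[M](t) = 30/(t^4 - 20*t^3 + 150*t^2 - 500*t + 625)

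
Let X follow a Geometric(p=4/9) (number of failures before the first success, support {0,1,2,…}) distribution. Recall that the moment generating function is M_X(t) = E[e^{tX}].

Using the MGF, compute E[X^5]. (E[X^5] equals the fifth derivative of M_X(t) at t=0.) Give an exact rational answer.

M_X(t) = 4/(9*(1 - 5*e^(t)/9))
dM/dt = 20*e^(t)/(25*e^(2*t) - 90*e^(t) + 81)
d^2M/dt^2 = (-100*e^(2*t) - 180*e^(t))/(125*e^(3*t) - 675*e^(2*t) + 1215*e^(t) - 729)
d^3M/dt^3 = (500*e^(3*t) + 3600*e^(2*t) + 1620*e^(t))/(625*e^(4*t) - 4500*e^(3*t) + 12150*e^(2*t) - 14580*e^(t) + 6561)
d^4M/dt^4 = (-2500*e^(4*t) - 49500*e^(3*t) - 89100*e^(2*t) - 14580*e^(t))/(3125*e^(5*t) - 28125*e^(4*t) + 101250*e^(3*t) - 182250*e^(2*t) + 164025*e^(t) - 59049)

E[X^5] = d^5M/dt^5 |_{t=0} = 165535/128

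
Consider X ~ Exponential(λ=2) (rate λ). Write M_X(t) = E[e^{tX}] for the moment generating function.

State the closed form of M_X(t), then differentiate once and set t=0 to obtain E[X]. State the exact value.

M_X(t) = 2/(2 - t)
dM/dt = 2/(t^2 - 4*t + 4)

E[X] = dM/dt |_{t=0} = 1/2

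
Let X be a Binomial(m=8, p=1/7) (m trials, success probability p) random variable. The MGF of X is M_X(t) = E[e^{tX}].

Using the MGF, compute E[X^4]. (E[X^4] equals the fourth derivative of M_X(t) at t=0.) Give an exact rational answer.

M_X(t) = (e^(t)/7 + 6/7)^8

E[X^4] = M^(4)(0) = 5392/343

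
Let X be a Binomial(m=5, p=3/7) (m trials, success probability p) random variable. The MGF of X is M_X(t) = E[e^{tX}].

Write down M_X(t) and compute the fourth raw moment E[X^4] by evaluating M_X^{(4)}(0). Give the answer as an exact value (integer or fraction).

E[X^4] = M^(4)(0) = 144645/2401

M_X(t) = (3*e^(t)/7 + 4/7)^5
M^(4)(t) = 151875*e^(5*t)/16807 + 414720*e^(4*t)/16807 + 349920*e^(3*t)/16807 + 92160*e^(2*t)/16807 + 3840*e^(t)/16807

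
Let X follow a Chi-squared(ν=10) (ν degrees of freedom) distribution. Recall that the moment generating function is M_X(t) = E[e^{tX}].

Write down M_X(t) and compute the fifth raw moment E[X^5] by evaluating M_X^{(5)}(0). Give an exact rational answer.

M_X(t) = (1 - 2*t)^(-5)
D^5[M](t) = 483840/(1024*t^10 - 5120*t^9 + 11520*t^8 - 15360*t^7 + 13440*t^6 - 8064*t^5 + 3360*t^4 - 960*t^3 + 180*t^2 - 20*t + 1)

E[X^5] = D^5[M](0) = 483840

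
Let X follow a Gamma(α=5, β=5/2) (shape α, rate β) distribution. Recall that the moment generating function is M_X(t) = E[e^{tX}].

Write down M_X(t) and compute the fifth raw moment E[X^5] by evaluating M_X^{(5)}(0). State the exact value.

E[X^5] = M^(5)(0) = 96768/625

M_X(t) = 3125/(32*(5/2 - t)^5)
M^(5)(t) = 1512000000/(1024*t^10 - 25600*t^9 + 288000*t^8 - 1920000*t^7 + 8400000*t^6 - 25200000*t^5 + 52500000*t^4 - 75000000*t^3 + 70312500*t^2 - 39062500*t + 9765625)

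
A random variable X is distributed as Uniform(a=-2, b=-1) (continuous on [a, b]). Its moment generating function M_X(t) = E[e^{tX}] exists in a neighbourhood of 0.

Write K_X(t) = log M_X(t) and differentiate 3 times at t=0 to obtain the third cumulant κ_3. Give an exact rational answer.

κ_3 = K^(3)(0) = 0

M_X(t) = (e^(-t) - e^(-2*t))/t
K_X(t) = log M_X(t) = -log(t) + log(e^(-t) - e^(-2*t))
K^(3)(t) = (t^3*e^(2*t) + t^3*e^(t) - 2*e^(3*t) + 6*e^(2*t) - 6*e^(t) + 2)/(t^3*e^(3*t) - 3*t^3*e^(2*t) + 3*t^3*e^(t) - t^3)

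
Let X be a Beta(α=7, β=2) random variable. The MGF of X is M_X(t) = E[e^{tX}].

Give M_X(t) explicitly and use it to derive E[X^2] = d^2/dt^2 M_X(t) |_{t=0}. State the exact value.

M_X(t) = ₁F₁(7; 9; t)
dM/dt = 7*₁F₁(8; 10; t)/9
d^2M/dt^2 = 28*₁F₁(9; 11; t)/45

E[X^2] = d^2M/dt^2 |_{t=0} = 28/45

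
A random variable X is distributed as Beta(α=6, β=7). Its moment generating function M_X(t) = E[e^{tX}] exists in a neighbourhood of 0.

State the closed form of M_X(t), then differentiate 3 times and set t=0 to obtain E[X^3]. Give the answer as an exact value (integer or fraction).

M_X(t) = ₁F₁(6; 13; t)
dM/dt = 6*₁F₁(7; 14; t)/13
d^2M/dt^2 = 3*₁F₁(8; 15; t)/13
d^3M/dt^3 = 8*₁F₁(9; 16; t)/65

E[X^3] = d^3M/dt^3 |_{t=0} = 8/65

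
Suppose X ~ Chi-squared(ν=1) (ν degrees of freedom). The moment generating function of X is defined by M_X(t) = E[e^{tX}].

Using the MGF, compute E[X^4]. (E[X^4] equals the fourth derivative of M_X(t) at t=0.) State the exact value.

E[X^4] = D^4[M](0) = 105

M_X(t) = 1/√(1 - 2*t)
D^4[M](t) = 105/(16*t^4*√(1 - 2*t) - 32*t^3*√(1 - 2*t) + 24*t^2*√(1 - 2*t) - 8*t*√(1 - 2*t) + √(1 - 2*t))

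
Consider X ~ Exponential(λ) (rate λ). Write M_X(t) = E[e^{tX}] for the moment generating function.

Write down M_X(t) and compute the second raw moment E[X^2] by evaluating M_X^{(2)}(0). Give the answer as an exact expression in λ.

E[X^2] = d^2M/dt^2 |_{t=0} = 2/λ^2

M_X(t) = λ/(λ - t)
dM/dt = λ/(λ^2 - 2*λ*t + t^2)
d^2M/dt^2 = -2*λ/(-λ^3 + 3*λ^2*t - 3*λ*t^2 + t^3)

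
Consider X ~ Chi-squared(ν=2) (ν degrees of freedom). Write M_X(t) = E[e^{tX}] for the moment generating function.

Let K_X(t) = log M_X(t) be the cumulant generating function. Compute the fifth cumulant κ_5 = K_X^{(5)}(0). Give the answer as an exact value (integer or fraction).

M_X(t) = 1/(1 - 2*t)
K_X(t) = log M_X(t) = -log(1 - 2*t)
dK/dt = -2/(2*t - 1)
d^2K/dt^2 = 4/(4*t^2 - 4*t + 1)
d^3K/dt^3 = -16/(8*t^3 - 12*t^2 + 6*t - 1)
d^4K/dt^4 = 96/(16*t^4 - 32*t^3 + 24*t^2 - 8*t + 1)
d^5K/dt^5 = -768/(32*t^5 - 80*t^4 + 80*t^3 - 40*t^2 + 10*t - 1)

κ_5 = d^5K/dt^5 |_{t=0} = 768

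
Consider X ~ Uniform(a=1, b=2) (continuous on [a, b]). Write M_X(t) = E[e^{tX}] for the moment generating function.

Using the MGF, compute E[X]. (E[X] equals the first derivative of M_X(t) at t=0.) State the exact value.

M_X(t) = (e^(2*t) - e^(t))/t
D[M](t) = (2*t*e^(2*t) - t*e^(t) - e^(2*t) + e^(t))/t^2

E[X] = D[M](0) = 3/2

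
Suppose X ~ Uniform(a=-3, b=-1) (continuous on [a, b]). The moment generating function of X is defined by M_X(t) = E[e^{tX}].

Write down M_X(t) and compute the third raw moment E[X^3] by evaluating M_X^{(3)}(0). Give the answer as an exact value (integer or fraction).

M_X(t) = (e^(-t) - e^(-3*t))/(2*t)
M′(t) = (-t*e^(2*t) + 3*t - e^(2*t) + 1)*e^(-3*t)/(2*t^2)
M′′(t) = (t^2*e^(2*t) - 9*t^2 + 2*t*e^(2*t) - 6*t + 2*e^(2*t) - 2)*e^(-3*t)/(2*t^3)
M′′′(t) = (-t^3*e^(2*t) + 27*t^3 - 3*t^2*e^(2*t) + 27*t^2 - 6*t*e^(2*t) + 18*t - 6*e^(2*t) + 6)*e^(-3*t)/(2*t^4)

E[X^3] = M′′′(0) = -10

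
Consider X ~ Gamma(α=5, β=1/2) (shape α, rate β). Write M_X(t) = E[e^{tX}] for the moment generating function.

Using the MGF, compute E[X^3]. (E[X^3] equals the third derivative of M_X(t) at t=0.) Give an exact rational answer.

M_X(t) = 1/(32*(1/2 - t)^5)
M′(t) = 10/(64*t^6 - 192*t^5 + 240*t^4 - 160*t^3 + 60*t^2 - 12*t + 1)
M′′(t) = -120/(128*t^7 - 448*t^6 + 672*t^5 - 560*t^4 + 280*t^3 - 84*t^2 + 14*t - 1)
M′′′(t) = 1680/(256*t^8 - 1024*t^7 + 1792*t^6 - 1792*t^5 + 1120*t^4 - 448*t^3 + 112*t^2 - 16*t + 1)

E[X^3] = M′′′(0) = 1680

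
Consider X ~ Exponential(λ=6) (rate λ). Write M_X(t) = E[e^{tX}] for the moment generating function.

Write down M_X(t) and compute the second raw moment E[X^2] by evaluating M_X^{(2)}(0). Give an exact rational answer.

M_X(t) = 6/(6 - t)
M^(2)(t) = -12/(t^3 - 18*t^2 + 108*t - 216)

E[X^2] = M^(2)(0) = 1/18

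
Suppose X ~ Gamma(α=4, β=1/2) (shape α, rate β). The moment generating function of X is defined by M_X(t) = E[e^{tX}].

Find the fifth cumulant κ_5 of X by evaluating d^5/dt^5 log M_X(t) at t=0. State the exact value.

M_X(t) = 1/(16*(1/2 - t)^4)
K_X(t) = log M_X(t) = -4*log(1/2 - t) - 4*log(2)
K^(5)(t) = -3072/(32*t^5 - 80*t^4 + 80*t^3 - 40*t^2 + 10*t - 1)

κ_5 = K^(5)(0) = 3072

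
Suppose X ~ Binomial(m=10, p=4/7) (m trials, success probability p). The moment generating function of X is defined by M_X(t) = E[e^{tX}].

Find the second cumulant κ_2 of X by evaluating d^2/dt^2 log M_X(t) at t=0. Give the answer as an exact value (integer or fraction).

κ_2 = d^2K/dt^2 |_{t=0} = 120/49

M_X(t) = (4*e^(t)/7 + 3/7)^10
K_X(t) = log M_X(t) = 10*log(4*e^(t)/7 + 3/7)
dK/dt = 40*e^(t)/(4*e^(t) + 3)
d^2K/dt^2 = 120*e^(t)/(16*e^(2*t) + 24*e^(t) + 9)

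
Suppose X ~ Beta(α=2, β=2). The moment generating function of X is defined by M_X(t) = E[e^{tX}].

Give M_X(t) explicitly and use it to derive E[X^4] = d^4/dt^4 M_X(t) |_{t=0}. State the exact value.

M_X(t) = ₁F₁(2; 4; t)
dM/dt = ₁F₁(3; 5; t)/2
d^2M/dt^2 = 3*₁F₁(4; 6; t)/10
d^3M/dt^3 = ₁F₁(5; 7; t)/5
d^4M/dt^4 = ₁F₁(6; 8; t)/7

E[X^4] = d^4M/dt^4 |_{t=0} = 1/7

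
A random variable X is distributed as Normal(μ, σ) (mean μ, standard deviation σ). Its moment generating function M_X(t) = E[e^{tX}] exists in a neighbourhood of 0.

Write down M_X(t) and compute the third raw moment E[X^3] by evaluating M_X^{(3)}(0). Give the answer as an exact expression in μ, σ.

M_X(t) = e^(μ*t + σ^2*t^2/2)

E[X^3] = M^(3)(0) = μ*(μ^2 + 3*σ^2)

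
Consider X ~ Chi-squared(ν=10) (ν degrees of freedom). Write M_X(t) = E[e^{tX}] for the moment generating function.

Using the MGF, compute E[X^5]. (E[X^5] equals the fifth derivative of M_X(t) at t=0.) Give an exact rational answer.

M_X(t) = (1 - 2*t)^(-5)
D^5[M](t) = 483840/(1024*t^10 - 5120*t^9 + 11520*t^8 - 15360*t^7 + 13440*t^6 - 8064*t^5 + 3360*t^4 - 960*t^3 + 180*t^2 - 20*t + 1)

E[X^5] = D^5[M](0) = 483840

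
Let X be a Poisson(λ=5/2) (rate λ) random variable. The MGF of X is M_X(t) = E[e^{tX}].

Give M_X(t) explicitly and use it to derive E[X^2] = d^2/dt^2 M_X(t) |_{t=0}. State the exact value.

E[X^2] = M^(2)(0) = 35/4

M_X(t) = e^(5*e^(t)/2 - 5/2)
M^(2)(t) = (25*e^(2*t)*e^(5*e^(t)/2) + 10*e^(t)*e^(5*e^(t)/2))*e^(-5/2)/4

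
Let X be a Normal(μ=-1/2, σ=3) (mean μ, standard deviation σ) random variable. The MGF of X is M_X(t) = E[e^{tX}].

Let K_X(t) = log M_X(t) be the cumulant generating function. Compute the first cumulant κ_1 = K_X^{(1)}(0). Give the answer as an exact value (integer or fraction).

M_X(t) = e^(9*t^2/2 - t/2)
K_X(t) = log M_X(t) = 9*t^2/2 - t/2
K^(1)(t) = 9*t - 1/2

κ_1 = K^(1)(0) = -1/2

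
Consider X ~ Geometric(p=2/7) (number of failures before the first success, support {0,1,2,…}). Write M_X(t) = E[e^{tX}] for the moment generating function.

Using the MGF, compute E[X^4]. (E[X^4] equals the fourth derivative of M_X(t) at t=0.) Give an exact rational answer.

M_X(t) = 2/(7*(1 - 5*e^(t)/7))
D^4[M](t) = (-1250*e^(4*t) - 19250*e^(3*t) - 26950*e^(2*t) - 3430*e^(t))/(3125*e^(5*t) - 21875*e^(4*t) + 61250*e^(3*t) - 85750*e^(2*t) + 60025*e^(t) - 16807)

E[X^4] = D^4[M](0) = 1590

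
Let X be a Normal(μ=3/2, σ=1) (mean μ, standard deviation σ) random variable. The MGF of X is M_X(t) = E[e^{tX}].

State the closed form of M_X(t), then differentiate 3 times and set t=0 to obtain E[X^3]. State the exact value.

E[X^3] = d^3M/dt^3 |_{t=0} = 63/8

M_X(t) = e^(t^2/2 + 3*t/2)
dM/dt = t*e^(3*t/2)*e^(t^2/2) + 3*e^(3*t/2)*e^(t^2/2)/2
d^2M/dt^2 = t^2*e^(3*t/2)*e^(t^2/2) + 3*t*e^(3*t/2)*e^(t^2/2) + 13*e^(3*t/2)*e^(t^2/2)/4
d^3M/dt^3 = t^3*e^(3*t/2)*e^(t^2/2) + 9*t^2*e^(3*t/2)*e^(t^2/2)/2 + 39*t*e^(3*t/2)*e^(t^2/2)/4 + 63*e^(3*t/2)*e^(t^2/2)/8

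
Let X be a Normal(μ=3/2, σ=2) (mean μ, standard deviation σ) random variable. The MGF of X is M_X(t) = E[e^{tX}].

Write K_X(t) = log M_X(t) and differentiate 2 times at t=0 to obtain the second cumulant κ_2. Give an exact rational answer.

κ_2 = K^(2)(0) = 4

M_X(t) = e^(2*t^2 + 3*t/2)
K_X(t) = log M_X(t) = 2*t^2 + 3*t/2
K^(2)(t) = 4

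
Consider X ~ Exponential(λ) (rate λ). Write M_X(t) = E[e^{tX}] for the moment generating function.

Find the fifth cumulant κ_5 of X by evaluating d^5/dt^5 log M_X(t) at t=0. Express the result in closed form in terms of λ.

M_X(t) = λ/(λ - t)
K_X(t) = log M_X(t) = log(λ) - log(λ - t)
K′(t) = -1/(-λ + t)
K′′(t) = 1/(λ^2 - 2*λ*t + t^2)
K′′′(t) = -2/(-λ^3 + 3*λ^2*t - 3*λ*t^2 + t^3)
K′′′′(t) = 6/(λ^4 - 4*λ^3*t + 6*λ^2*t^2 - 4*λ*t^3 + t^4)
K′′′′′(t) = -24/(-λ^5 + 5*λ^4*t - 10*λ^3*t^2 + 10*λ^2*t^3 - 5*λ*t^4 + t^5)

κ_5 = K′′′′′(0) = 24/λ^5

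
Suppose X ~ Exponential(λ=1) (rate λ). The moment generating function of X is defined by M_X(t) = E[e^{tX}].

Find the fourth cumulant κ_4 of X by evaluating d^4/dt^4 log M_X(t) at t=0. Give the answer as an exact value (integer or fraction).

M_X(t) = 1/(1 - t)
K_X(t) = log M_X(t) = -log(1 - t)
K^(4)(t) = 6/(t^4 - 4*t^3 + 6*t^2 - 4*t + 1)

κ_4 = K^(4)(0) = 6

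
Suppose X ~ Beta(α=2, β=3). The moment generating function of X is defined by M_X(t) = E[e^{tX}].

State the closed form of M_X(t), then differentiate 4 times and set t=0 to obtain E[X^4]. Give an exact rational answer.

E[X^4] = M′′′′(0) = 1/14

M_X(t) = ₁F₁(2; 5; t)
M′(t) = 2*₁F₁(3; 6; t)/5
M′′(t) = ₁F₁(4; 7; t)/5
M′′′(t) = 4*₁F₁(5; 8; t)/35
M′′′′(t) = ₁F₁(6; 9; t)/14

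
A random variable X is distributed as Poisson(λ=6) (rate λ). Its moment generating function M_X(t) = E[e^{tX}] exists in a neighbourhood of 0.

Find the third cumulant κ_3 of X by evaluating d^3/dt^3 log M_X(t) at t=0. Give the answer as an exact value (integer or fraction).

κ_3 = K′′′(0) = 6

M_X(t) = e^(6*e^(t) - 6)
K_X(t) = log M_X(t) = 6*e^(t) - 6
K′(t) = 6*e^(t)
K′′(t) = 6*e^(t)
K′′′(t) = 6*e^(t)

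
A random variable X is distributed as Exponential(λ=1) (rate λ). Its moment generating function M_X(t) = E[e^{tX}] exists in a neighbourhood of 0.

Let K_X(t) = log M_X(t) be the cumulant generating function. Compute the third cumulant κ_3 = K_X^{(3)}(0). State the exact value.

M_X(t) = 1/(1 - t)
K_X(t) = log M_X(t) = -log(1 - t)
dK/dt = -1/(t - 1)
d^2K/dt^2 = 1/(t^2 - 2*t + 1)
d^3K/dt^3 = -2/(t^3 - 3*t^2 + 3*t - 1)

κ_3 = d^3K/dt^3 |_{t=0} = 2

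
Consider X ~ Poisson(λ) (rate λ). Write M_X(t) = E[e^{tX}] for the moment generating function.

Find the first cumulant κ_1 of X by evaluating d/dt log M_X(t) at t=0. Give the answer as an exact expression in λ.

κ_1 = D[K](0) = λ

M_X(t) = e^(λ*(e^(t) - 1))
K_X(t) = log M_X(t) = λ*(e^(t) - 1)
D[K](t) = λ*e^(t)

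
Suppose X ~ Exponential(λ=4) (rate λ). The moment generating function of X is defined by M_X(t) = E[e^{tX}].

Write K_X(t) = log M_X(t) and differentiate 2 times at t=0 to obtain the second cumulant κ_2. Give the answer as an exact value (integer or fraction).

κ_2 = D^2[K](0) = 1/16

M_X(t) = 4/(4 - t)
K_X(t) = log M_X(t) = -log(4 - t) + 2*log(2)
D^2[K](t) = 1/(t^2 - 8*t + 16)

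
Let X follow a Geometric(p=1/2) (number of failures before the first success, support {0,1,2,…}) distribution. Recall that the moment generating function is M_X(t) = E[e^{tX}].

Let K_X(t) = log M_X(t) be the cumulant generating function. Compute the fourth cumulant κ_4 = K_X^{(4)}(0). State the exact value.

M_X(t) = 1/(2*(1 - e^(t)/2))
K_X(t) = log M_X(t) = -log(1 - e^(t)/2) - log(2)
D^4[K](t) = (2*e^(3*t) + 16*e^(2*t) + 8*e^(t))/(e^(4*t) - 8*e^(3*t) + 24*e^(2*t) - 32*e^(t) + 16)

κ_4 = D^4[K](0) = 26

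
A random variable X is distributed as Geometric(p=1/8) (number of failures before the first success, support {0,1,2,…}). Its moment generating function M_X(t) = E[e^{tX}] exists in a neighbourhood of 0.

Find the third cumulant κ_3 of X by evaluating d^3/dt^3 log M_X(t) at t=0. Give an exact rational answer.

κ_3 = d^3K/dt^3 |_{t=0} = 840

M_X(t) = 1/(8*(1 - 7*e^(t)/8))
K_X(t) = log M_X(t) = -log(1 - 7*e^(t)/8) - 3*log(2)
dK/dt = -7*e^(t)/(7*e^(t) - 8)
d^2K/dt^2 = 56*e^(t)/(49*e^(2*t) - 112*e^(t) + 64)
d^3K/dt^3 = (-392*e^(2*t) - 448*e^(t))/(343*e^(3*t) - 1176*e^(2*t) + 1344*e^(t) - 512)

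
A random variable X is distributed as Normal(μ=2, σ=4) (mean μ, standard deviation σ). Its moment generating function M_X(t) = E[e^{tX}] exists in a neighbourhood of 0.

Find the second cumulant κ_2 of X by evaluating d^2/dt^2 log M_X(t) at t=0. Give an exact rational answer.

M_X(t) = e^(8*t^2 + 2*t)
K_X(t) = log M_X(t) = 8*t^2 + 2*t
D^2[K](t) = 16

κ_2 = D^2[K](0) = 16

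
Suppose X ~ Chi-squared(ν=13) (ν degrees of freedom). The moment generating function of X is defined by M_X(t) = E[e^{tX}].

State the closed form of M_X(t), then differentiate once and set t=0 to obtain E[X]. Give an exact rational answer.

E[X] = D[M](0) = 13

M_X(t) = (1 - 2*t)^(-13/2)
D[M](t) = -13/(128*t^7*√(1 - 2*t) - 448*t^6*√(1 - 2*t) + 672*t^5*√(1 - 2*t) - 560*t^4*√(1 - 2*t) + 280*t^3*√(1 - 2*t) - 84*t^2*√(1 - 2*t) + 14*t*√(1 - 2*t) - √(1 - 2*t))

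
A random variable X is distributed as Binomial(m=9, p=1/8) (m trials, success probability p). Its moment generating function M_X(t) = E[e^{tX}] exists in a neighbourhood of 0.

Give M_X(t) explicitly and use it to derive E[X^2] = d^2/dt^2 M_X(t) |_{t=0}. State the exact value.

M_X(t) = (e^(t)/8 + 7/8)^9

E[X^2] = D^2[M](0) = 9/4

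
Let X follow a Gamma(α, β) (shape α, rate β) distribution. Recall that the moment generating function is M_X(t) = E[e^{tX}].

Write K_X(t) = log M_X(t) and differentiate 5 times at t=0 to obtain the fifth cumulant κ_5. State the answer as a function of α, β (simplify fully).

M_X(t) = (β/(β - t))^α
K_X(t) = log M_X(t) = α*(log(β) - log(β - t))
K′(t) = -α/(-β + t)
K′′(t) = α/(β^2 - 2*β*t + t^2)
K′′′(t) = -2*α/(-β^3 + 3*β^2*t - 3*β*t^2 + t^3)
K′′′′(t) = 6*α/(β^4 - 4*β^3*t + 6*β^2*t^2 - 4*β*t^3 + t^4)
K′′′′′(t) = -24*α/(-β^5 + 5*β^4*t - 10*β^3*t^2 + 10*β^2*t^3 - 5*β*t^4 + t^5)

κ_5 = K′′′′′(0) = 24*α/β^5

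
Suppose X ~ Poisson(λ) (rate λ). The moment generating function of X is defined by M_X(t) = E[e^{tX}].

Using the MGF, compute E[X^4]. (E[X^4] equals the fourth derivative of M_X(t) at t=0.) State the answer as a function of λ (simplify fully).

M_X(t) = e^(λ*(e^(t) - 1))
dM/dt = λ*e^(-λ)*e^(t)*e^(λ*e^(t))
d^2M/dt^2 = (λ^2*e^(2*t)*e^(λ*e^(t)) + λ*e^(t)*e^(λ*e^(t)))*e^(-λ)
d^3M/dt^3 = (λ^3*e^(3*t)*e^(λ*e^(t)) + 3*λ^2*e^(2*t)*e^(λ*e^(t)) + λ*e^(t)*e^(λ*e^(t)))*e^(-λ)
d^4M/dt^4 = (λ^4*e^(4*t)*e^(λ*e^(t)) + 6*λ^3*e^(3*t)*e^(λ*e^(t)) + 7*λ^2*e^(2*t)*e^(λ*e^(t)) + λ*e^(t)*e^(λ*e^(t)))*e^(-λ)

E[X^4] = d^4M/dt^4 |_{t=0} = λ*(λ^3 + 6*λ^2 + 7*λ + 1)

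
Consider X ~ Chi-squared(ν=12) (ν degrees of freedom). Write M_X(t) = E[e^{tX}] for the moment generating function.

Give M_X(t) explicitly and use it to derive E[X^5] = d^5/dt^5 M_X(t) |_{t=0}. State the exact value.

M_X(t) = (1 - 2*t)^(-6)
D^5[M](t) = -967680/(2048*t^11 - 11264*t^10 + 28160*t^9 - 42240*t^8 + 42240*t^7 - 29568*t^6 + 14784*t^5 - 5280*t^4 + 1320*t^3 - 220*t^2 + 22*t - 1)

E[X^5] = D^5[M](0) = 967680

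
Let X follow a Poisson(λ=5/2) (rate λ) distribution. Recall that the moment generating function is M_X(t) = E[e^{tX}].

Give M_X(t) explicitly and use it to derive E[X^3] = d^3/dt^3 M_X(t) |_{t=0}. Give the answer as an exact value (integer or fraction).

M_X(t) = e^(5*e^(t)/2 - 5/2)
D^3[M](t) = (125*e^(3*t)*e^(5*e^(t)/2) + 150*e^(2*t)*e^(5*e^(t)/2) + 20*e^(t)*e^(5*e^(t)/2))*e^(-5/2)/8

E[X^3] = D^3[M](0) = 295/8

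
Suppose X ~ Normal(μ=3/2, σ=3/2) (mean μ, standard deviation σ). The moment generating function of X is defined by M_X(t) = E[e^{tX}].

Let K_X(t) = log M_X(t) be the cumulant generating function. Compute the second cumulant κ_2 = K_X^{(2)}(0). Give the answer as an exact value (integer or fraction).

κ_2 = K^(2)(0) = 9/4

M_X(t) = e^(9*t^2/8 + 3*t/2)
K_X(t) = log M_X(t) = 9*t^2/8 + 3*t/2
K^(2)(t) = 9/4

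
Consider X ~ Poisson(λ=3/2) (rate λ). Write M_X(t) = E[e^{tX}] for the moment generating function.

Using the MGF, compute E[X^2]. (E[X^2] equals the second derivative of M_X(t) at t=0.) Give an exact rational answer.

E[X^2] = M^(2)(0) = 15/4

M_X(t) = e^(3*e^(t)/2 - 3/2)
M^(2)(t) = (9*e^(2*t)*e^(3*e^(t)/2) + 6*e^(t)*e^(3*e^(t)/2))*e^(-3/2)/4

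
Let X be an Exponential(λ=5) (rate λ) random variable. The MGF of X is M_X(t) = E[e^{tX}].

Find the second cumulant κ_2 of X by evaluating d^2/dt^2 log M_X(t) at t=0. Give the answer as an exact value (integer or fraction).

M_X(t) = 5/(5 - t)
K_X(t) = log M_X(t) = -log(5 - t) + log(5)
dK/dt = -1/(t - 5)
d^2K/dt^2 = 1/(t^2 - 10*t + 25)

κ_2 = d^2K/dt^2 |_{t=0} = 1/25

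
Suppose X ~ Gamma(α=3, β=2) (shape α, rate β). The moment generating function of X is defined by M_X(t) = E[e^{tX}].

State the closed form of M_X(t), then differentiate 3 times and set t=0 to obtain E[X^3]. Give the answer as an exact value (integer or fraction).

E[X^3] = M^(3)(0) = 15/2

M_X(t) = 8/(2 - t)^3
M^(3)(t) = 480/(t^6 - 12*t^5 + 60*t^4 - 160*t^3 + 240*t^2 - 192*t + 64)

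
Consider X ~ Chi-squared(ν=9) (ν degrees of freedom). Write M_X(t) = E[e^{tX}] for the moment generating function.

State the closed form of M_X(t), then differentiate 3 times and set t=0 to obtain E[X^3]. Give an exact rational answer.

E[X^3] = d^3M/dt^3 |_{t=0} = 1287

M_X(t) = (1 - 2*t)^(-9/2)
dM/dt = -9/(32*t^5*√(1 - 2*t) - 80*t^4*√(1 - 2*t) + 80*t^3*√(1 - 2*t) - 40*t^2*√(1 - 2*t) + 10*t*√(1 - 2*t) - √(1 - 2*t))
d^2M/dt^2 = 99/(64*t^6*√(1 - 2*t) - 192*t^5*√(1 - 2*t) + 240*t^4*√(1 - 2*t) - 160*t^3*√(1 - 2*t) + 60*t^2*√(1 - 2*t) - 12*t*√(1 - 2*t) + √(1 - 2*t))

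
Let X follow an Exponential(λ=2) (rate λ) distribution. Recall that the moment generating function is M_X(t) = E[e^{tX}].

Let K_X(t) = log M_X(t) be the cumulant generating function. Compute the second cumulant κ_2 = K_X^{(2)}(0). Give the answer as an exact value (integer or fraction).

κ_2 = D^2[K](0) = 1/4

M_X(t) = 2/(2 - t)
K_X(t) = log M_X(t) = -log(2 - t) + log(2)
D^2[K](t) = 1/(t^2 - 4*t + 4)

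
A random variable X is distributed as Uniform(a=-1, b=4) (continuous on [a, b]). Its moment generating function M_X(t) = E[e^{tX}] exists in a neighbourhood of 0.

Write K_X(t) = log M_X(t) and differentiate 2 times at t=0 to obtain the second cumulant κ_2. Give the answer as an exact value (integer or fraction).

M_X(t) = (e^(4*t) - e^(-t))/(5*t)
K_X(t) = log M_X(t) = -log(t) + log(e^(4*t) - e^(-t)) - log(5)
D^2[K](t) = (-25*t^2*e^(5*t) + e^(10*t) - 2*e^(5*t) + 1)/(t^2*e^(10*t) - 2*t^2*e^(5*t) + t^2)

κ_2 = D^2[K](0) = 25/12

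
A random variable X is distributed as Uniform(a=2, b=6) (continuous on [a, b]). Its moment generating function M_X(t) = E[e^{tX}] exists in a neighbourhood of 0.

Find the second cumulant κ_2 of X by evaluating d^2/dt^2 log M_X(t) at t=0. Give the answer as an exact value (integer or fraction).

κ_2 = K^(2)(0) = 4/3

M_X(t) = (e^(6*t) - e^(2*t))/(4*t)
K_X(t) = log M_X(t) = -log(t) + log(e^(6*t) - e^(2*t)) - 2*log(2)
K^(2)(t) = (-16*t^2*e^(4*t) + e^(8*t) - 2*e^(4*t) + 1)/(t^2*e^(8*t) - 2*t^2*e^(4*t) + t^2)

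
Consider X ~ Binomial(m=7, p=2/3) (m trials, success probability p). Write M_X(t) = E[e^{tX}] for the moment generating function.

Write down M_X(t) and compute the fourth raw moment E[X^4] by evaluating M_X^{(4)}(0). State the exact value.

E[X^4] = D^4[M](0) = 18214/27

M_X(t) = (2*e^(t)/3 + 1/3)^7
D^4[M](t) = 307328*e^(7*t)/2187 + 7168*e^(6*t)/27 + 140000*e^(5*t)/729 + 143360*e^(4*t)/2187 + 280*e^(3*t)/27 + 448*e^(2*t)/729 + 14*e^(t)/2187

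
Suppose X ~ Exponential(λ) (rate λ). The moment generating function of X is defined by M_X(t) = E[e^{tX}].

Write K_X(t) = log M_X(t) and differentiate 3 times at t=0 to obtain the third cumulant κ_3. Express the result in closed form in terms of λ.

κ_3 = K′′′(0) = 2/λ^3

M_X(t) = λ/(λ - t)
K_X(t) = log M_X(t) = log(λ) - log(λ - t)
K′(t) = -1/(-λ + t)
K′′(t) = 1/(λ^2 - 2*λ*t + t^2)
K′′′(t) = -2/(-λ^3 + 3*λ^2*t - 3*λ*t^2 + t^3)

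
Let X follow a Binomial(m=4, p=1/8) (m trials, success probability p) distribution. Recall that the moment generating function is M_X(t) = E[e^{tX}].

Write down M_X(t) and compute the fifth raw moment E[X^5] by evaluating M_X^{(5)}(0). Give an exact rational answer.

M_X(t) = (e^(t)/8 + 7/8)^4
dM/dt = e^(4*t)/1024 + 21*e^(3*t)/1024 + 147*e^(2*t)/1024 + 343*e^(t)/1024
d^2M/dt^2 = e^(4*t)/256 + 63*e^(3*t)/1024 + 147*e^(2*t)/512 + 343*e^(t)/1024
d^3M/dt^3 = e^(4*t)/64 + 189*e^(3*t)/1024 + 147*e^(2*t)/256 + 343*e^(t)/1024
d^4M/dt^4 = e^(4*t)/16 + 567*e^(3*t)/1024 + 147*e^(2*t)/128 + 343*e^(t)/1024
d^5M/dt^5 = e^(4*t)/4 + 1701*e^(3*t)/1024 + 147*e^(2*t)/64 + 343*e^(t)/1024

E[X^5] = d^5M/dt^5 |_{t=0} = 1163/256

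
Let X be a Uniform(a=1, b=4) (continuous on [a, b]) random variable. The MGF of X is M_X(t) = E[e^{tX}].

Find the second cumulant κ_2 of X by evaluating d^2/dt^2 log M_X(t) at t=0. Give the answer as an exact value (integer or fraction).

κ_2 = K^(2)(0) = 3/4

M_X(t) = (e^(4*t) - e^(t))/(3*t)
K_X(t) = log M_X(t) = -log(t) + log(e^(4*t) - e^(t)) - log(3)
K^(2)(t) = (-9*t^2*e^(3*t) + e^(6*t) - 2*e^(3*t) + 1)/(t^2*e^(6*t) - 2*t^2*e^(3*t) + t^2)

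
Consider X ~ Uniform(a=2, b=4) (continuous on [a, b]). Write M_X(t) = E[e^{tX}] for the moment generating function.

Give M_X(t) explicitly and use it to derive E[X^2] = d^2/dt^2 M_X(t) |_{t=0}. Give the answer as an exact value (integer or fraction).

M_X(t) = (e^(4*t) - e^(2*t))/(2*t)
M^(2)(t) = (8*t^2*e^(4*t) - 2*t^2*e^(2*t) - 4*t*e^(4*t) + 2*t*e^(2*t) + e^(4*t) - e^(2*t))/t^3

E[X^2] = M^(2)(0) = 28/3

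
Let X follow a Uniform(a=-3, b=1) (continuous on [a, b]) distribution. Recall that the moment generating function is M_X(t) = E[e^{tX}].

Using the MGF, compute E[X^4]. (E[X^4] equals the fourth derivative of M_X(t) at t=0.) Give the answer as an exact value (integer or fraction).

E[X^4] = M^(4)(0) = 61/5

M_X(t) = (e^(t) - e^(-3*t))/(4*t)
M^(4)(t) = (t^4*e^(4*t) - 81*t^4 - 4*t^3*e^(4*t) - 108*t^3 + 12*t^2*e^(4*t) - 108*t^2 - 24*t*e^(4*t) - 72*t + 24*e^(4*t) - 24)*e^(-3*t)/(4*t^5)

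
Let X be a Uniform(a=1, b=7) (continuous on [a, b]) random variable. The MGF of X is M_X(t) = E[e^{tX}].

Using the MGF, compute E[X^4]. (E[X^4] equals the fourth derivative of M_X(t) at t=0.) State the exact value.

M_X(t) = (e^(7*t) - e^(t))/(6*t)
D^4[M](t) = (2401*t^4*e^(7*t) - t^4*e^(t) - 1372*t^3*e^(7*t) + 4*t^3*e^(t) + 588*t^2*e^(7*t) - 12*t^2*e^(t) - 168*t*e^(7*t) + 24*t*e^(t) + 24*e^(7*t) - 24*e^(t))/(6*t^5)

E[X^4] = D^4[M](0) = 2801/5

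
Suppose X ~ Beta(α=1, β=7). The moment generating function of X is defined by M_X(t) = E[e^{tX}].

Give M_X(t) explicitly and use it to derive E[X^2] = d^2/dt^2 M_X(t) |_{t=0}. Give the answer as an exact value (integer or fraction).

M_X(t) = ₁F₁(1; 8; t)
M′(t) = ₁F₁(2; 9; t)/8
M′′(t) = ₁F₁(3; 10; t)/36

E[X^2] = M′′(0) = 1/36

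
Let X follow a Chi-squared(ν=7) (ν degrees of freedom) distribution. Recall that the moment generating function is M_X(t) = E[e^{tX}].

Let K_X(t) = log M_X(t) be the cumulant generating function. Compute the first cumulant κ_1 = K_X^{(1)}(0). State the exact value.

M_X(t) = (1 - 2*t)^(-7/2)
K_X(t) = log M_X(t) = -7*log(1 - 2*t)/2
K′(t) = -7/(2*t - 1)

κ_1 = K′(0) = 7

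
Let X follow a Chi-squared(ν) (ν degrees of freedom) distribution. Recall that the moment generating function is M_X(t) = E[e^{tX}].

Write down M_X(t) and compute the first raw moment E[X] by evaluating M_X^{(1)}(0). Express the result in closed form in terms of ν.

M_X(t) = (1 - 2*t)^(-ν/2)
M′(t) = -ν/(2*t*(1 - 2*t)^(ν/2) - (1 - 2*t)^(ν/2))

E[X] = M′(0) = ν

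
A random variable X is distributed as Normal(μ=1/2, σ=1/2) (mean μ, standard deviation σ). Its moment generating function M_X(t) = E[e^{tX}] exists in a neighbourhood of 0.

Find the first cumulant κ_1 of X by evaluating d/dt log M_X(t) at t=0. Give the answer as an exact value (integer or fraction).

κ_1 = K′(0) = 1/2

M_X(t) = e^(t^2/8 + t/2)
K_X(t) = log M_X(t) = t^2/8 + t/2
K′(t) = t/4 + 1/2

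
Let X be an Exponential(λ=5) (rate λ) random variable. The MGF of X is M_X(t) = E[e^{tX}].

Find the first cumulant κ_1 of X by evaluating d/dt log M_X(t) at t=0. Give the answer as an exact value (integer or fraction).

κ_1 = dK/dt |_{t=0} = 1/5

M_X(t) = 5/(5 - t)
K_X(t) = log M_X(t) = -log(5 - t) + log(5)
dK/dt = -1/(t - 5)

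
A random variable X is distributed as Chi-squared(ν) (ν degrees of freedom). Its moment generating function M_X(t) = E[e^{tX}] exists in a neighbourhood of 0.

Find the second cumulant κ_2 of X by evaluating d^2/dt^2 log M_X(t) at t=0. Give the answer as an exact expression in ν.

M_X(t) = (1 - 2*t)^(-ν/2)
K_X(t) = log M_X(t) = -ν*log(1 - 2*t)/2
D^2[K](t) = 2*ν/(4*t^2 - 4*t + 1)

κ_2 = D^2[K](0) = 2*ν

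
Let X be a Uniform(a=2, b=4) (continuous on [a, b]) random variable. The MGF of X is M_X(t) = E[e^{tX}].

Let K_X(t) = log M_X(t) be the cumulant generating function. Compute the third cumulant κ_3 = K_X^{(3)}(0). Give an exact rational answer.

M_X(t) = (e^(4*t) - e^(2*t))/(2*t)
K_X(t) = log M_X(t) = -log(t) + log(e^(4*t) - e^(2*t)) - log(2)
K′(t) = (4*t*e^(2*t) - 2*t - e^(2*t) + 1)/(t*e^(2*t) - t)
K′′(t) = (-4*t^2*e^(2*t) + e^(4*t) - 2*e^(2*t) + 1)/(t^2*e^(4*t) - 2*t^2*e^(2*t) + t^2)
K′′′(t) = (8*t^3*e^(4*t) + 8*t^3*e^(2*t) - 2*e^(6*t) + 6*e^(4*t) - 6*e^(2*t) + 2)/(t^3*e^(6*t) - 3*t^3*e^(4*t) + 3*t^3*e^(2*t) - t^3)

κ_3 = K′′′(0) = 0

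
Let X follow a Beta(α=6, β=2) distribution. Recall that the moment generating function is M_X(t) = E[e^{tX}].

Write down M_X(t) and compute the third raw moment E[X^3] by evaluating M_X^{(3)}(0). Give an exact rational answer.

M_X(t) = ₁F₁(6; 8; t)
D^3[M](t) = 7*₁F₁(9; 11; t)/15

E[X^3] = D^3[M](0) = 7/15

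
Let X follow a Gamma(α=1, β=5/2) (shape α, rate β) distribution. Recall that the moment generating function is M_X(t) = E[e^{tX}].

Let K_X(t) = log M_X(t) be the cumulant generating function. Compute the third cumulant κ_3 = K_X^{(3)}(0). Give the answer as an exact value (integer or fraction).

κ_3 = d^3K/dt^3 |_{t=0} = 16/125

M_X(t) = 5/(2*(5/2 - t))
K_X(t) = log M_X(t) = -log(5/2 - t) - log(2) + log(5)
dK/dt = -2/(2*t - 5)
d^2K/dt^2 = 4/(4*t^2 - 20*t + 25)
d^3K/dt^3 = -16/(8*t^3 - 60*t^2 + 150*t - 125)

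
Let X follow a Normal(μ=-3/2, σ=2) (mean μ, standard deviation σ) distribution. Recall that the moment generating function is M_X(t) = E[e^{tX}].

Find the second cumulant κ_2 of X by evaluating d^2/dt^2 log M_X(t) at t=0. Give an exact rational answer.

κ_2 = D^2[K](0) = 4

M_X(t) = e^(2*t^2 - 3*t/2)
K_X(t) = log M_X(t) = 2*t^2 - 3*t/2
D^2[K](t) = 4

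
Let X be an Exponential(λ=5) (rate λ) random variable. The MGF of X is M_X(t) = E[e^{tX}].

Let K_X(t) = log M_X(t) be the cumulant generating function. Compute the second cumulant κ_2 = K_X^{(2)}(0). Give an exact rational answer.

M_X(t) = 5/(5 - t)
K_X(t) = log M_X(t) = -log(5 - t) + log(5)
K′(t) = -1/(t - 5)
K′′(t) = 1/(t^2 - 10*t + 25)

κ_2 = K′′(0) = 1/25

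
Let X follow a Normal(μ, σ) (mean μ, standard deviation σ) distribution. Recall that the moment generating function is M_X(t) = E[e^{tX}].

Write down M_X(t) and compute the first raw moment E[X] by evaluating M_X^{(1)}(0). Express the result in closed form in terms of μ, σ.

M_X(t) = e^(μ*t + σ^2*t^2/2)
D[M](t) = μ*e^(μ*t)*e^(σ^2*t^2/2) + σ^2*t*e^(μ*t)*e^(σ^2*t^2/2)

E[X] = D[M](0) = μ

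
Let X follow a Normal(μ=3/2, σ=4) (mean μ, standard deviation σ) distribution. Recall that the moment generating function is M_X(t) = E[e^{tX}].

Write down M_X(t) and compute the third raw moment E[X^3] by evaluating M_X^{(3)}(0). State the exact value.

M_X(t) = e^(8*t^2 + 3*t/2)
M′(t) = 16*t*e^(3*t/2)*e^(8*t^2) + 3*e^(3*t/2)*e^(8*t^2)/2
M′′(t) = 256*t^2*e^(3*t/2)*e^(8*t^2) + 48*t*e^(3*t/2)*e^(8*t^2) + 73*e^(3*t/2)*e^(8*t^2)/4
M′′′(t) = 4096*t^3*e^(3*t/2)*e^(8*t^2) + 1152*t^2*e^(3*t/2)*e^(8*t^2) + 876*t*e^(3*t/2)*e^(8*t^2) + 603*e^(3*t/2)*e^(8*t^2)/8

E[X^3] = M′′′(0) = 603/8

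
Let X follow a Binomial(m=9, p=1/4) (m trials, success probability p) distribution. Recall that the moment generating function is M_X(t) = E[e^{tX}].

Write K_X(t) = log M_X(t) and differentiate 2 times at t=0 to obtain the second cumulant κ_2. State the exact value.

κ_2 = K′′(0) = 27/16

M_X(t) = (e^(t)/4 + 3/4)^9
K_X(t) = log M_X(t) = 9*log(e^(t)/4 + 3/4)
K′(t) = 9*e^(t)/(e^(t) + 3)
K′′(t) = 27*e^(t)/(e^(2*t) + 6*e^(t) + 9)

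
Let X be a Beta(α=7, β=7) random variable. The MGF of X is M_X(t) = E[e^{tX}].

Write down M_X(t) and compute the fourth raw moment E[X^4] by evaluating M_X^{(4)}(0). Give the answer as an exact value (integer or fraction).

E[X^4] = D^4[M](0) = 3/34

M_X(t) = ₁F₁(7; 14; t)
D^4[M](t) = 3*₁F₁(11; 18; t)/34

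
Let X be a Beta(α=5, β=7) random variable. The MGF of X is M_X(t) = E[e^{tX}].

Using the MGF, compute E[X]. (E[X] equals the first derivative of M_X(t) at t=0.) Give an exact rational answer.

E[X] = D[M](0) = 5/12

M_X(t) = ₁F₁(5; 12; t)
D[M](t) = 5*₁F₁(6; 13; t)/12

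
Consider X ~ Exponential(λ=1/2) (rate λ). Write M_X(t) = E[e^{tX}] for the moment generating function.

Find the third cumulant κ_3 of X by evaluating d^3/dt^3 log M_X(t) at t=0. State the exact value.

κ_3 = K′′′(0) = 16

M_X(t) = 1/(2*(1/2 - t))
K_X(t) = log M_X(t) = -log(1/2 - t) - log(2)
K′(t) = -2/(2*t - 1)
K′′(t) = 4/(4*t^2 - 4*t + 1)
K′′′(t) = -16/(8*t^3 - 12*t^2 + 6*t - 1)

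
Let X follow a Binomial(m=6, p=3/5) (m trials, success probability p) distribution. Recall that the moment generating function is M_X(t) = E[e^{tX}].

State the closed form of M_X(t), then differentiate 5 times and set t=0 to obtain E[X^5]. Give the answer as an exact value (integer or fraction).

E[X^5] = d^5M/dt^5 |_{t=0} = 835092/625

M_X(t) = (3*e^(t)/5 + 2/5)^6
dM/dt = 4374*e^(6*t)/15625 + 2916*e^(5*t)/3125 + 3888*e^(4*t)/3125 + 2592*e^(3*t)/3125 + 864*e^(2*t)/3125 + 576*e^(t)/15625
d^2M/dt^2 = 26244*e^(6*t)/15625 + 2916*e^(5*t)/625 + 15552*e^(4*t)/3125 + 7776*e^(3*t)/3125 + 1728*e^(2*t)/3125 + 576*e^(t)/15625
d^3M/dt^3 = 157464*e^(6*t)/15625 + 2916*e^(5*t)/125 + 62208*e^(4*t)/3125 + 23328*e^(3*t)/3125 + 3456*e^(2*t)/3125 + 576*e^(t)/15625
d^4M/dt^4 = 944784*e^(6*t)/15625 + 2916*e^(5*t)/25 + 248832*e^(4*t)/3125 + 69984*e^(3*t)/3125 + 6912*e^(2*t)/3125 + 576*e^(t)/15625
d^5M/dt^5 = 5668704*e^(6*t)/15625 + 2916*e^(5*t)/5 + 995328*e^(4*t)/3125 + 209952*e^(3*t)/3125 + 13824*e^(2*t)/3125 + 576*e^(t)/15625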